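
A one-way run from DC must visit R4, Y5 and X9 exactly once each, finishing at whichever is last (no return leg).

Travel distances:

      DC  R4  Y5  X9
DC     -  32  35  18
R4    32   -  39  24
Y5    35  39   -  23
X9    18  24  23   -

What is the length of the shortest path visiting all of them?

There are 3! = 6 possible orderings.
DC→R4→Y5→X9: 32+39+23 = 94
DC→R4→X9→Y5: 32+24+23 = 79
DC→Y5→R4→X9: 35+39+24 = 98
DC→Y5→X9→R4: 35+23+24 = 82
DC→X9→R4→Y5: 18+24+39 = 81
DC→X9→Y5→R4: 18+23+39 = 80
The minimum is 79.
One shortest path: DC → R4 → X9 → Y5.

Minimum one-way distance = 79.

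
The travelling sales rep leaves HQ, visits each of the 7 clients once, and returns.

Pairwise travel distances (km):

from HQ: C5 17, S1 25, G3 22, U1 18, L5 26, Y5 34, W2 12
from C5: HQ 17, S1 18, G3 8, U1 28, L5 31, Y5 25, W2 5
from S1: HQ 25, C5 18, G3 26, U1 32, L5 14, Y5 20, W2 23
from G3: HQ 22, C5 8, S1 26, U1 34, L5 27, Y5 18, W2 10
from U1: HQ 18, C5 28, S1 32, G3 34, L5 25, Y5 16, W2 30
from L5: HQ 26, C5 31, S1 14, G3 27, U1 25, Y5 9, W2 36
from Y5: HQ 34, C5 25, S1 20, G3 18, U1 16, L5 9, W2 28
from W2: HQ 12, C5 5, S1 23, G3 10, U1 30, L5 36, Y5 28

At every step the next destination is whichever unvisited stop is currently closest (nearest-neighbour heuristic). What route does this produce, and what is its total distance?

116 km along HQ → W2 → C5 → G3 → Y5 → L5 → S1 → U1 → HQ.

At HQ the remaining stops are W2 12, C5 17, U1 18, G3 22, S1 25, L5 26, Y5 34; go to W2.
At W2 the remaining stops are C5 5, G3 10, S1 23, Y5 28, U1 30, L5 36; go to C5.
At C5 the remaining stops are G3 8, S1 18, Y5 25, U1 28, L5 31; go to G3.
At G3 the remaining stops are Y5 18, S1 26, L5 27, U1 34; go to Y5.
At Y5 the remaining stops are L5 9, U1 16, S1 20; go to L5.
At L5 the remaining stops are S1 14, U1 25; go to S1.
At S1 the remaining stops are U1 32; go to U1.
Return U1→HQ: 18.
Total = 12 + 5 + 8 + 18 + 9 + 14 + 32 + 18 = 116.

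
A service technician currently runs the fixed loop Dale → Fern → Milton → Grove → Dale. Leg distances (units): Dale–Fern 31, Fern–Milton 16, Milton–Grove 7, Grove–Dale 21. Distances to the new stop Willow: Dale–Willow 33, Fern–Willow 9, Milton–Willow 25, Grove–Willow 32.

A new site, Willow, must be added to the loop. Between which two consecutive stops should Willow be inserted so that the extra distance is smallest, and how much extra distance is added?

+11 — insert Willow between Dale and Fern.

Insertion cost between consecutive stops i–j is d(i,Willow) + d(Willow,j) − d(i,j):
  between Dale and Fern: 33 + 9 − 31 = 11
  between Fern and Milton: 9 + 25 − 16 = 18
  between Milton and Grove: 25 + 32 − 7 = 50
  between Grove and Dale: 32 + 33 − 21 = 44
Cheapest insertion is between Dale and Fern, adding 11.
New total = 75 + 11 = 86.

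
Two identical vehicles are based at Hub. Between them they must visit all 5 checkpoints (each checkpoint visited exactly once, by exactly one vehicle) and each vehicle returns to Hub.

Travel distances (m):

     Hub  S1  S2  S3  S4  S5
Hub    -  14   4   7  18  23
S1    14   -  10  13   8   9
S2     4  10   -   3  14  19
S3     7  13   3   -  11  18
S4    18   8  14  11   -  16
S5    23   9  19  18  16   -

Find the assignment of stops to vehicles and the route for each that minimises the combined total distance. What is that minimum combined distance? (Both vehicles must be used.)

65 m — the smallest possible combined total.

There are 2^4 − 1 = 15 ways to divide the 5 stops into two non-empty groups. For each, the best each vehicle can do is its own shortest tour through its group:
  {S1} + {S2, S3, S4, S5}: 28 + 57 = 85
  {S2} + {S1, S3, S4, S5}: 8 + 57 = 65
  {S1, S2} + {S3, S4, S5}: 28 + 57 = 85
  {S3} + {S1, S2, S4, S5}: 14 + 57 = 71
  {S1, S3} + {S2, S4, S5}: 34 + 57 = 91
  {S2, S3} + {S1, S4, S5}: 14 + 57 = 71
  … (15 splits in total)
Best: vehicle 1 Hub → S2 → Hub = 8; vehicle 2 Hub → S1 → S5 → S4 → S3 → Hub = 57; combined 65.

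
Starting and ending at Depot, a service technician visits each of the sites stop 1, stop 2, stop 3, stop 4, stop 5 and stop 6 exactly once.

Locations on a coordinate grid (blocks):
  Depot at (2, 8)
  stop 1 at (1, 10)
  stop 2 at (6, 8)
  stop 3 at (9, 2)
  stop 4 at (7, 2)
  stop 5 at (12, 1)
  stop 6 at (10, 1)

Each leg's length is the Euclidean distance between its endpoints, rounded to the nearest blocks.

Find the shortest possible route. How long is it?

With 6 stops there are 6!/2 = 360 distinct round trips (a route and its reverse cost the same).
Depot - stop 1 - stop 2 - stop 3 - stop 4 - stop 5 - stop 6 - Depot: 2+5+7+2+5+2+11 = 34
Depot - stop 1 - stop 2 - stop 3 - stop 4 - stop 6 - stop 5 - Depot: 2+5+7+2+3+2+12 = 33
Depot - stop 1 - stop 2 - stop 3 - stop 5 - stop 4 - stop 6 - Depot: 2+5+7+3+5+3+11 = 36
Depot - stop 1 - stop 2 - stop 3 - stop 5 - stop 6 - stop 4 - Depot: 2+5+7+3+2+3+8 = 30
Depot - stop 1 - stop 2 - stop 3 - stop 6 - stop 4 - stop 5 - Depot: 2+5+7+1+3+5+12 = 35
Depot - stop 1 - stop 2 - stop 3 - stop 6 - stop 5 - stop 4 - Depot: 2+5+7+1+2+5+8 = 30
Depot - stop 1 - stop 2 - stop 4 - stop 3 - stop 5 - stop 6 - Depot: 2+5+6+2+3+2+11 = 31
Depot - stop 1 - stop 2 - stop 4 - stop 3 - stop 6 - stop 5 - Depot: 2+5+6+2+1+2+12 = 30
… (352 more)
Depot - stop 1 - stop 2 - stop 5 - stop 6 - stop 3 - stop 4 - Depot: 2+5+9+2+1+2+8 = 29  ← best
The minimum is 29.
One optimal route: Depot → stop 1 → stop 2 → stop 5 → stop 6 → stop 3 → stop 4 → Depot (or its reverse).

Minimum total distance: 29 blocks.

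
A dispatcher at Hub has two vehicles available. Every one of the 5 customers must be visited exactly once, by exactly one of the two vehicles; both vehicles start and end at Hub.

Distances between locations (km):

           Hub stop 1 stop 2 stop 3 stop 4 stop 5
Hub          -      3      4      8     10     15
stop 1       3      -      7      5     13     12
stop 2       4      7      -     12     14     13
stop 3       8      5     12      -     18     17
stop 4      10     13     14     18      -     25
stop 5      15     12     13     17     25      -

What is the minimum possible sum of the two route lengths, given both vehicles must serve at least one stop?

Try each way of splitting the stops between the two vehicles (each non-empty) and, for each split, find the best tour for each vehicle:
  {stop 1} + {stop 2, stop 3, stop 4, stop 5}: 6 + 62 = 68
  {stop 2} + {stop 1, stop 3, stop 4, stop 5}: 8 + 60 = 68
  {stop 1, stop 2} + {stop 3, stop 4, stop 5}: 14 + 60 = 74
  {stop 3} + {stop 1, stop 2, stop 4, stop 5}: 16 + 52 = 68
  {stop 1, stop 3} + {stop 2, stop 4, stop 5}: 16 + 52 = 68
  {stop 2, stop 3} + {stop 1, stop 4, stop 5}: 24 + 50 = 74
  … (15 splits in total)
  {stop 4} + {stop 1, stop 2, stop 3, stop 5}: 20 + 42 = 62  ← best
Best: vehicle 1 Hub → stop 4 → Hub = 20; vehicle 2 Hub → stop 1 → stop 3 → stop 5 → stop 2 → Hub = 42; combined 62.

62 km — the smallest possible combined total.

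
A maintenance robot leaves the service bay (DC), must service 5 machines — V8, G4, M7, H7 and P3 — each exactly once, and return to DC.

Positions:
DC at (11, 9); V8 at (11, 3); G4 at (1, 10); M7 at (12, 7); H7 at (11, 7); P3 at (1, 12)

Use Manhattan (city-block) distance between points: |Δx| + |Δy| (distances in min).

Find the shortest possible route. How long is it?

Minimum total distance: 40 min.

DC-V8-G4-M7-H7-P3-DC: 6+17+14+1+15+13 = 66
DC-V8-G4-M7-P3-H7-DC: 6+17+14+16+15+2 = 70
DC-V8-G4-H7-M7-P3-DC: 6+17+13+1+16+13 = 66
DC-V8-G4-H7-P3-M7-DC: 6+17+13+15+16+3 = 70
DC-V8-G4-P3-M7-H7-DC: 6+17+2+16+1+2 = 44
DC-V8-G4-P3-H7-M7-DC: 6+17+2+15+1+3 = 44
DC-V8-M7-G4-H7-P3-DC: 6+5+14+13+15+13 = 66
DC-V8-M7-G4-P3-H7-DC: 6+5+14+2+15+2 = 44
DC-V8-M7-H7-G4-P3-DC: 6+5+1+13+2+13 = 40
DC-V8-M7-H7-P3-G4-DC: 6+5+1+15+2+11 = 40
DC-V8-M7-P3-G4-H7-DC: 6+5+16+2+13+2 = 44
DC-V8-M7-P3-H7-G4-DC: 6+5+16+15+13+11 = 66
DC-V8-H7-G4-M7-P3-DC: 6+4+13+14+16+13 = 66
DC-V8-H7-G4-P3-M7-DC: 6+4+13+2+16+3 = 44
… (46 more)
The minimum is 40.
One optimal route: DC → V8 → M7 → H7 → G4 → P3 → DC (or its reverse).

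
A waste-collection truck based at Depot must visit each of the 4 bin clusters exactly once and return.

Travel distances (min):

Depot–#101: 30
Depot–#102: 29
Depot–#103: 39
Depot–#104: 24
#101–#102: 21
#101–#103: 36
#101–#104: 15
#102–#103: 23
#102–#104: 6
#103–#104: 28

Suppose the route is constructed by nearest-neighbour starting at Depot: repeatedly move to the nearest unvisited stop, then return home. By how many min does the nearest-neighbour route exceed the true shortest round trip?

From Depot: #104=24, #102=29, #101=30, #103=39 → choose #104 (24).
From #104: #102=6, #101=15, #103=28 → choose #102 (6).
From #102: #101=21, #103=23 → choose #101 (21).
From #101: #103=36 → choose #103 (36).
NN route Depot → #104 → #102 → #101 → #103 → Depot costs 126.
Optimal: Depot → #101 → #104 → #102 → #103 → Depot costs 113 (by enumerating all 12 distinct tours).
Excess = 126 − 113 = 13.

13 min longer than the optimal tour.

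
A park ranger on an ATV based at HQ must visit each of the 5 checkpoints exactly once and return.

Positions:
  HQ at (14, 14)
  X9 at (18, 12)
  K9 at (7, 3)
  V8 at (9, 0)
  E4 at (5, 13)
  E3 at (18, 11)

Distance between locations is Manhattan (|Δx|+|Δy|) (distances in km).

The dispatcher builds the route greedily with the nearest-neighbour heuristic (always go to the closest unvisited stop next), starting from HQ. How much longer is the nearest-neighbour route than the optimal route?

From HQ: X9=6, E3=7, E4=10, K9=18, V8=19 → choose X9 (6).
From X9: E3=1, E4=14, K9=20, V8=21 → choose E3 (1).
From E3: E4=15, K9=19, V8=20 → choose E4 (15).
From E4: K9=12, V8=17 → choose K9 (12).
From K9: V8=5 → choose V8 (5).
NN route HQ → X9 → E3 → E4 → K9 → V8 → HQ costs 58.
Optimal: HQ → X9 → E3 → V8 → K9 → E4 → HQ costs 54 (by enumerating all 60 distinct tours).
Excess = 58 − 54 = 4.

4 km longer than the optimal tour.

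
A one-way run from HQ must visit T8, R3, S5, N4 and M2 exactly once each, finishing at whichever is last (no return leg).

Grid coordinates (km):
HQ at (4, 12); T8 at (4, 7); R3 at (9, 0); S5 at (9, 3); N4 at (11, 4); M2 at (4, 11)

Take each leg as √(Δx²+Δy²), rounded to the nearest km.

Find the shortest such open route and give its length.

Minimum one-way distance = 17 km.

There are 5! = 120 possible orderings.
HQ→T8→R3→S5→N4→M2: 5+9+3+2+10 = 29
HQ→T8→R3→S5→M2→N4: 5+9+3+9+10 = 36
HQ→T8→R3→N4→S5→M2: 5+9+4+2+9 = 29
HQ→T8→R3→N4→M2→S5: 5+9+4+10+9 = 37
HQ→T8→R3→M2→S5→N4: 5+9+12+9+2 = 37
HQ→T8→R3→M2→N4→S5: 5+9+12+10+2 = 38
HQ→T8→S5→R3→N4→M2: 5+6+3+4+10 = 28
HQ→T8→S5→R3→M2→N4: 5+6+3+12+10 = 36
HQ→T8→S5→N4→R3→M2: 5+6+2+4+12 = 29
HQ→T8→S5→N4→M2→R3: 5+6+2+10+12 = 35
HQ→T8→S5→M2→R3→N4: 5+6+9+12+4 = 36
HQ→T8→S5→M2→N4→R3: 5+6+9+10+4 = 34
HQ→T8→N4→R3→S5→M2: 5+8+4+3+9 = 29
HQ→T8→N4→R3→M2→S5: 5+8+4+12+9 = 38
… (106 more)
HQ→M2→T8→S5→N4→R3: 1+4+6+2+4 = 17  ← best
The minimum is 17.
One shortest path: HQ → M2 → T8 → S5 → N4 → R3.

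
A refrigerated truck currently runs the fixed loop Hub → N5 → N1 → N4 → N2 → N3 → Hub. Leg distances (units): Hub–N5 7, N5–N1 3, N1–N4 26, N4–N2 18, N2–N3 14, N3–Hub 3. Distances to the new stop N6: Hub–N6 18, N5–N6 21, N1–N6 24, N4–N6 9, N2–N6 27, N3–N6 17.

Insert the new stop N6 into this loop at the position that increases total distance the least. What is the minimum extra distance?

Minimum extra distance: 7, inserting N6 between N1 and N4.

Insertion cost between consecutive stops i–j is d(i,N6) + d(N6,j) − d(i,j):
  between Hub and N5: 18 + 21 − 7 = 32
  between N5 and N1: 21 + 24 − 3 = 42
  between N1 and N4: 24 + 9 − 26 = 7
  between N4 and N2: 9 + 27 − 18 = 18
  between N2 and N3: 27 + 17 − 14 = 30
  between N3 and Hub: 17 + 18 − 3 = 32
Cheapest insertion is between N1 and N4, adding 7.
New total = 71 + 7 = 78.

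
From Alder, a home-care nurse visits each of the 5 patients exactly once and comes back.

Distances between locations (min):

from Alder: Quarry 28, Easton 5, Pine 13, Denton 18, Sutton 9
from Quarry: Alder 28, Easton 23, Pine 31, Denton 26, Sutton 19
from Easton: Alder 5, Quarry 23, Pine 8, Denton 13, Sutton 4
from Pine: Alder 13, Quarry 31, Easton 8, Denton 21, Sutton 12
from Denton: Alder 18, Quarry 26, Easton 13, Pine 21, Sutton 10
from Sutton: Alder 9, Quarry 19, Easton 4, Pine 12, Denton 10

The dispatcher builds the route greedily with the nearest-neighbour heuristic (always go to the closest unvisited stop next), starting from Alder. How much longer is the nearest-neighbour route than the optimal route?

From Alder: Easton=5, Sutton=9, Pine=13, Denton=18, Quarry=28 → choose Easton (5).
From Easton: Sutton=4, Pine=8, Denton=13, Quarry=23 → choose Sutton (4).
From Sutton: Denton=10, Pine=12, Quarry=19 → choose Denton (10).
From Denton: Pine=21, Quarry=26 → choose Pine (21).
From Pine: Quarry=31 → choose Quarry (31).
NN route Alder → Easton → Sutton → Denton → Pine → Quarry → Alder costs 99.
Optimal: Alder → Easton → Pine → Denton → Quarry → Sutton → Alder costs 88 (by enumerating all 60 distinct tours).
Excess = 99 − 88 = 11.

The nearest-neighbour route is 11 min longer than optimal.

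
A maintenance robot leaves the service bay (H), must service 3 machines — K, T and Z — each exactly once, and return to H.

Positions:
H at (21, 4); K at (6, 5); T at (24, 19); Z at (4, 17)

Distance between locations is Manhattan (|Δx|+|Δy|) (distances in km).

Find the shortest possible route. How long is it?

With 3 stops there are 3!/2 = 3 distinct round trips (a route and its reverse cost the same).
H→K→T→Z→H: 16+32+22+30 = 100
H→K→Z→T→H: 16+14+22+18 = 70
H→T→K→Z→H: 18+32+14+30 = 94
The minimum is 70.
One optimal route: H → K → Z → T → H (or its reverse).

70 km — the shortest possible round trip.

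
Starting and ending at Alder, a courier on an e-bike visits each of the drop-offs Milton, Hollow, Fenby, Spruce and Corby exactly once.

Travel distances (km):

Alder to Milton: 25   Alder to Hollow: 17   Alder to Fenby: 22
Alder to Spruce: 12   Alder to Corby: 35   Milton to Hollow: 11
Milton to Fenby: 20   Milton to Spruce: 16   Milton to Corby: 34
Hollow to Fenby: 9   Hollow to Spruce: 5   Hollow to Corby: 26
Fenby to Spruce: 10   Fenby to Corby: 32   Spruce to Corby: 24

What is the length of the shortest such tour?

Alder → Milton → Hollow → Fenby → Spruce → Corby → Alder: 25+11+9+10+24+35 = 114
Alder → Milton → Hollow → Fenby → Corby → Spruce → Alder: 25+11+9+32+24+12 = 113
Alder → Milton → Hollow → Spruce → Fenby → Corby → Alder: 25+11+5+10+32+35 = 118
Alder → Milton → Hollow → Spruce → Corby → Fenby → Alder: 25+11+5+24+32+22 = 119
Alder → Milton → Hollow → Corby → Fenby → Spruce → Alder: 25+11+26+32+10+12 = 116
Alder → Milton → Hollow → Corby → Spruce → Fenby → Alder: 25+11+26+24+10+22 = 118
Alder → Milton → Fenby → Hollow → Spruce → Corby → Alder: 25+20+9+5+24+35 = 118
Alder → Milton → Fenby → Hollow → Corby → Spruce → Alder: 25+20+9+26+24+12 = 116
Alder → Milton → Fenby → Spruce → Hollow → Corby → Alder: 25+20+10+5+26+35 = 121
Alder → Milton → Fenby → Spruce → Corby → Hollow → Alder: 25+20+10+24+26+17 = 122
Alder → Milton → Fenby → Corby → Hollow → Spruce → Alder: 25+20+32+26+5+12 = 120
Alder → Milton → Fenby → Corby → Spruce → Hollow → Alder: 25+20+32+24+5+17 = 123
Alder → Milton → Spruce → Hollow → Fenby → Corby → Alder: 25+16+5+9+32+35 = 122
Alder → Milton → Spruce → Hollow → Corby → Fenby → Alder: 25+16+5+26+32+22 = 126
… (46 more)
Alder → Spruce → Fenby → Hollow → Milton → Corby → Alder: 12+10+9+11+34+35 = 111  ← best
The minimum is 111.
One optimal route: Alder → Spruce → Fenby → Hollow → Milton → Corby → Alder (or its reverse).

111 km — the shortest possible round trip.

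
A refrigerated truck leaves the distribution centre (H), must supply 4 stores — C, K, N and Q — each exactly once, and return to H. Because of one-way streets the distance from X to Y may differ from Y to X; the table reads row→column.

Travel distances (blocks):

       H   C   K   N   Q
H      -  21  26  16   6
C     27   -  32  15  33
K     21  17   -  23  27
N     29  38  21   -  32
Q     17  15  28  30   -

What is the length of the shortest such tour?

78 blocks — the shortest possible round trip.

H - C - K - N - Q - H: 21+32+23+32+17 = 125
H - C - K - Q - N - H: 21+32+27+30+29 = 139
H - C - N - K - Q - H: 21+15+21+27+17 = 101
H - C - N - Q - K - H: 21+15+32+28+21 = 117
H - C - Q - K - N - H: 21+33+28+23+29 = 134
H - C - Q - N - K - H: 21+33+30+21+21 = 126
H - K - C - N - Q - H: 26+17+15+32+17 = 107
H - K - C - Q - N - H: 26+17+33+30+29 = 135
H - K - N - C - Q - H: 26+23+38+33+17 = 137
H - K - N - Q - C - H: 26+23+32+15+27 = 123
H - K - Q - C - N - H: 26+27+15+15+29 = 112
H - K - Q - N - C - H: 26+27+30+38+27 = 148
H - N - C - K - Q - H: 16+38+32+27+17 = 130
H - N - C - Q - K - H: 16+38+33+28+21 = 136
… (10 more)
H - Q - C - N - K - H: 6+15+15+21+21 = 78  ← best
The minimum is 78.
One optimal route: H → Q → C → N → K → H.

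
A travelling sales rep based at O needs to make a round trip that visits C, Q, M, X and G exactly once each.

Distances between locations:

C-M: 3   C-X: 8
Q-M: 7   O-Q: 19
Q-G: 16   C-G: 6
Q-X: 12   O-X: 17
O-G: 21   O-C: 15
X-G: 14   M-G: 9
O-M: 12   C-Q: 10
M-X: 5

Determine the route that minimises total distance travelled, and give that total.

Minimum total distance: 66.

O-C-Q-M-X-G-O: 15+10+7+5+14+21 = 72
O-C-Q-M-G-X-O: 15+10+7+9+14+17 = 72
O-C-Q-X-M-G-O: 15+10+12+5+9+21 = 72
O-C-Q-X-G-M-O: 15+10+12+14+9+12 = 72
O-C-Q-G-M-X-O: 15+10+16+9+5+17 = 72
O-C-Q-G-X-M-O: 15+10+16+14+5+12 = 72
O-C-M-Q-X-G-O: 15+3+7+12+14+21 = 72
O-C-M-Q-G-X-O: 15+3+7+16+14+17 = 72
O-C-M-X-Q-G-O: 15+3+5+12+16+21 = 72
O-C-M-X-G-Q-O: 15+3+5+14+16+19 = 72
O-C-M-G-Q-X-O: 15+3+9+16+12+17 = 72
O-C-M-G-X-Q-O: 15+3+9+14+12+19 = 72
O-C-X-Q-M-G-O: 15+8+12+7+9+21 = 72
O-C-X-Q-G-M-O: 15+8+12+16+9+12 = 72
… (46 more)
O-C-G-Q-M-X-O: 15+6+16+7+5+17 = 66  ← best
The minimum is 66.
One optimal route: O → C → G → Q → M → X → O (or its reverse).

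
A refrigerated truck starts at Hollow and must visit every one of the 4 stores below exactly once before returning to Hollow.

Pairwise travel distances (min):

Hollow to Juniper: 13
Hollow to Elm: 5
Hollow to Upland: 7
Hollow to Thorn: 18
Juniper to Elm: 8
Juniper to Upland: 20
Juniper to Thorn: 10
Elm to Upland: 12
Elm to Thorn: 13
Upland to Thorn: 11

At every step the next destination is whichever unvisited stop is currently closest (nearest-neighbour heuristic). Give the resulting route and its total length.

From Hollow: distances to unvisited — Elm=5, Upland=7, Juniper=13, Thorn=18. Nearest is Elm (5).
From Elm: distances to unvisited — Juniper=8, Upland=12, Thorn=13. Nearest is Juniper (8).
From Juniper: distances to unvisited — Thorn=10, Upland=20. Nearest is Thorn (10).
From Thorn: distances to unvisited — Upland=11. Nearest is Upland (11).
Return Upland→Hollow: 7.
Total = 5 + 8 + 10 + 11 + 7 = 41.

Nearest-neighbour total = 41 min; route Hollow → Elm → Juniper → Thorn → Upland → Hollow.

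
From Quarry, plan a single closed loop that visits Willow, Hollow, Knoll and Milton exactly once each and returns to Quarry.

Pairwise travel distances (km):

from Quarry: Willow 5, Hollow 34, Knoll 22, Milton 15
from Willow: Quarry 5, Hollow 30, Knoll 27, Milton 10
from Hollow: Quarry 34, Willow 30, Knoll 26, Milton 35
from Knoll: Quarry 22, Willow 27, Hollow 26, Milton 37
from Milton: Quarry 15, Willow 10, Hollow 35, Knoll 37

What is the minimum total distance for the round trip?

Shortest round trip = 98 km.

There are 12 distinct closed tours to check (reversals are equivalent).
Quarry - Willow - Hollow - Knoll - Milton - Quarry: 5+30+26+37+15 = 113
Quarry - Willow - Hollow - Milton - Knoll - Quarry: 5+30+35+37+22 = 129
Quarry - Willow - Knoll - Hollow - Milton - Quarry: 5+27+26+35+15 = 108
Quarry - Willow - Knoll - Milton - Hollow - Quarry: 5+27+37+35+34 = 138
Quarry - Willow - Milton - Hollow - Knoll - Quarry: 5+10+35+26+22 = 98
Quarry - Willow - Milton - Knoll - Hollow - Quarry: 5+10+37+26+34 = 112
Quarry - Hollow - Willow - Knoll - Milton - Quarry: 34+30+27+37+15 = 143
Quarry - Hollow - Willow - Milton - Knoll - Quarry: 34+30+10+37+22 = 133
Quarry - Hollow - Knoll - Willow - Milton - Quarry: 34+26+27+10+15 = 112
Quarry - Hollow - Milton - Willow - Knoll - Quarry: 34+35+10+27+22 = 128
Quarry - Knoll - Willow - Hollow - Milton - Quarry: 22+27+30+35+15 = 129
Quarry - Knoll - Hollow - Willow - Milton - Quarry: 22+26+30+10+15 = 103
The minimum is 98.
One optimal route: Quarry → Willow → Milton → Hollow → Knoll → Quarry (or its reverse).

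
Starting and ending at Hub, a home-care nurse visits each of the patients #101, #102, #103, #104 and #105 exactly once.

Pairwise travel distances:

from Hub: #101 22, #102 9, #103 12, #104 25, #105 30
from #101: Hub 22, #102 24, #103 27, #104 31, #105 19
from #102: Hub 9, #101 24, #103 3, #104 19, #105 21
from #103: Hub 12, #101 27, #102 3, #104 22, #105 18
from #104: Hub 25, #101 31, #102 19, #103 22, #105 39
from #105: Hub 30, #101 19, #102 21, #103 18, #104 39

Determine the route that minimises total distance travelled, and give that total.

Minimum total distance: 105.

There are 60 distinct closed tours to check (reversals are equivalent).
Hub → #101 → #102 → #103 → #104 → #105 → Hub: 22+24+3+22+39+30 = 140
Hub → #101 → #102 → #103 → #105 → #104 → Hub: 22+24+3+18+39+25 = 131
Hub → #101 → #102 → #104 → #103 → #105 → Hub: 22+24+19+22+18+30 = 135
Hub → #101 → #102 → #104 → #105 → #103 → Hub: 22+24+19+39+18+12 = 134
Hub → #101 → #102 → #105 → #103 → #104 → Hub: 22+24+21+18+22+25 = 132
Hub → #101 → #102 → #105 → #104 → #103 → Hub: 22+24+21+39+22+12 = 140
Hub → #101 → #103 → #102 → #104 → #105 → Hub: 22+27+3+19+39+30 = 140
Hub → #101 → #103 → #102 → #105 → #104 → Hub: 22+27+3+21+39+25 = 137
Hub → #101 → #103 → #104 → #102 → #105 → Hub: 22+27+22+19+21+30 = 141
Hub → #101 → #103 → #104 → #105 → #102 → Hub: 22+27+22+39+21+9 = 140
Hub → #101 → #103 → #105 → #102 → #104 → Hub: 22+27+18+21+19+25 = 132
Hub → #101 → #103 → #105 → #104 → #102 → Hub: 22+27+18+39+19+9 = 134
Hub → #101 → #104 → #102 → #103 → #105 → Hub: 22+31+19+3+18+30 = 123
Hub → #101 → #104 → #102 → #105 → #103 → Hub: 22+31+19+21+18+12 = 123
… (46 more)
Hub → #102 → #103 → #105 → #101 → #104 → Hub: 9+3+18+19+31+25 = 105  ← best
The minimum is 105.
One optimal route: Hub → #102 → #103 → #105 → #101 → #104 → Hub (or its reverse).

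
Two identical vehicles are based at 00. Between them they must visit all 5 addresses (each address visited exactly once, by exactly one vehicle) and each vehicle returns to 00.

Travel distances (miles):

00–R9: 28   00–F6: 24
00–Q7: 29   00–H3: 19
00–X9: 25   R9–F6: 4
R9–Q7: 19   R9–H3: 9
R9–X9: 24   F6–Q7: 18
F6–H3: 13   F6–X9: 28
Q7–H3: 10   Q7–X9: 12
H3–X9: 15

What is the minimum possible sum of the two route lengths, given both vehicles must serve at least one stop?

Check every non-empty split of the stops between the two vehicles; for each half take its own optimal tour:
  {R9} + {F6, Q7, H3, X9}: 56 + 84 = 140
  {F6} + {R9, Q7, H3, X9}: 48 + 84 = 132
  {R9, F6} + {Q7, H3, X9}: 56 + 66 = 122
  {Q7} + {R9, F6, H3, X9}: 58 + 77 = 135
  {R9, Q7} + {F6, H3, X9}: 76 + 77 = 153
  {F6, Q7} + {R9, H3, X9}: 71 + 77 = 148
  … (15 splits in total)
Best: vehicle 1 00 → R9 → F6 → 00 = 56; vehicle 2 00 → H3 → Q7 → X9 → 00 = 66; combined 122.

Minimum combined distance: 122 miles.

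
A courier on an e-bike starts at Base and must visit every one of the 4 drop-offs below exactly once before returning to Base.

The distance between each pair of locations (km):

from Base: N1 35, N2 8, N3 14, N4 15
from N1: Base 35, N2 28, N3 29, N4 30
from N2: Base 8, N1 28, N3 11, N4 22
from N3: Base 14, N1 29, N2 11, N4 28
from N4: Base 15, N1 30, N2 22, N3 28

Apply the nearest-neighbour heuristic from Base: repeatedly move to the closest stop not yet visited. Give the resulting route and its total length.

From Base: distances to unvisited — N2=8, N3=14, N4=15, N1=35. Nearest is N2 (8).
From N2: distances to unvisited — N3=11, N4=22, N1=28. Nearest is N3 (11).
From N3: distances to unvisited — N4=28, N1=29. Nearest is N4 (28).
From N4: distances to unvisited — N1=30. Nearest is N1 (30).
Return N1→Base: 35.
Total = 8 + 11 + 28 + 30 + 35 = 112.

112 km along Base → N2 → N3 → N4 → N1 → Base.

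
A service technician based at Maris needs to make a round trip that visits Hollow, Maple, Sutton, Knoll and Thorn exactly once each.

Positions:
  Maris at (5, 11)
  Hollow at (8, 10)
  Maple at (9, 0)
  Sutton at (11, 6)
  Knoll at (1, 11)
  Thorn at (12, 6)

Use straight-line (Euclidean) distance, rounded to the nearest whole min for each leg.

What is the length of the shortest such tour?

With 5 stops there are 5!/2 = 60 distinct round trips (a route and its reverse cost the same).
Maris-Hollow-Maple-Sutton-Knoll-Thorn-Maris: 3+10+6+11+12+9 = 51
Maris-Hollow-Maple-Sutton-Thorn-Knoll-Maris: 3+10+6+1+12+4 = 36
Maris-Hollow-Maple-Knoll-Sutton-Thorn-Maris: 3+10+14+11+1+9 = 48
Maris-Hollow-Maple-Knoll-Thorn-Sutton-Maris: 3+10+14+12+1+8 = 48
Maris-Hollow-Maple-Thorn-Sutton-Knoll-Maris: 3+10+7+1+11+4 = 36
Maris-Hollow-Maple-Thorn-Knoll-Sutton-Maris: 3+10+7+12+11+8 = 51
Maris-Hollow-Sutton-Maple-Knoll-Thorn-Maris: 3+5+6+14+12+9 = 49
Maris-Hollow-Sutton-Maple-Thorn-Knoll-Maris: 3+5+6+7+12+4 = 37
Maris-Hollow-Sutton-Knoll-Maple-Thorn-Maris: 3+5+11+14+7+9 = 49
Maris-Hollow-Sutton-Knoll-Thorn-Maple-Maris: 3+5+11+12+7+12 = 50
Maris-Hollow-Sutton-Thorn-Maple-Knoll-Maris: 3+5+1+7+14+4 = 34
Maris-Hollow-Sutton-Thorn-Knoll-Maple-Maris: 3+5+1+12+14+12 = 47
Maris-Hollow-Knoll-Maple-Sutton-Thorn-Maris: 3+7+14+6+1+9 = 40
Maris-Hollow-Knoll-Maple-Thorn-Sutton-Maris: 3+7+14+7+1+8 = 40
… (46 more)
The minimum is 34.
One optimal route: Maris → Hollow → Sutton → Thorn → Maple → Knoll → Maris (or its reverse).

34 min — the shortest possible round trip.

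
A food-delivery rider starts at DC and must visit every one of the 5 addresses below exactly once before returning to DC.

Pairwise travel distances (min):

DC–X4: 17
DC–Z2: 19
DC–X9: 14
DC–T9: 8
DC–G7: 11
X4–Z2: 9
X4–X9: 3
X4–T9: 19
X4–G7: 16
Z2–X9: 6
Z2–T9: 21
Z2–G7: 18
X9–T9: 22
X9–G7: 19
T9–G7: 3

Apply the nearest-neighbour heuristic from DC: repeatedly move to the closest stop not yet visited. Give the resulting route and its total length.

DC → [T9:8 / G7:11 / X9:14 / X4:17 / Z2:19] → T9 (8)
T9 → [G7:3 / X4:19 / Z2:21 / X9:22] → G7 (3)
G7 → [X4:16 / Z2:18 / X9:19] → X4 (16)
X4 → [X9:3 / Z2:9] → X9 (3)
X9 → [Z2:6] → Z2 (6)
Return Z2→DC: 19.
Total = 8 + 3 + 16 + 3 + 6 + 19 = 55.

Total distance 55 min via the nearest-neighbour route DC → T9 → G7 → X4 → X9 → Z2 → DC.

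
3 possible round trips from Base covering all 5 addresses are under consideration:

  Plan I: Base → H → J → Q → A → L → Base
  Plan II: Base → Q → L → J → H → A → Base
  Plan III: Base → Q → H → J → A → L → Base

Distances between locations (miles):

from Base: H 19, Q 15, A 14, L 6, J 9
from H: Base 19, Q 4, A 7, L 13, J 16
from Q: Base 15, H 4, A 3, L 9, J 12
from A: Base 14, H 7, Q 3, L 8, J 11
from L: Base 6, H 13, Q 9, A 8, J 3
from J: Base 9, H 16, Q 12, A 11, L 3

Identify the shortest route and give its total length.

Shortest is Plan III, total 60 miles.

Plan I: 19 + 16 + 12 + 3 + 8 + 6 = 64
Plan II: 15 + 9 + 3 + 16 + 7 + 14 = 64
Plan III: 15 + 4 + 16 + 11 + 8 + 6 = 60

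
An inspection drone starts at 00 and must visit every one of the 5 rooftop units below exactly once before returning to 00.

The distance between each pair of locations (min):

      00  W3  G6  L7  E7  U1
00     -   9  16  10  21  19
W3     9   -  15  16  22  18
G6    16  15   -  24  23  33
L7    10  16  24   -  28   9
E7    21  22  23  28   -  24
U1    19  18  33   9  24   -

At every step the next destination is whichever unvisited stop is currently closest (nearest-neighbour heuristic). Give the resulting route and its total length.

Total distance 90 min via the nearest-neighbour route 00 → W3 → G6 → E7 → U1 → L7 → 00.

At 00 the remaining stops are W3 9, L7 10, G6 16, U1 19, E7 21; go to W3.
At W3 the remaining stops are G6 15, L7 16, U1 18, E7 22; go to G6.
At G6 the remaining stops are E7 23, L7 24, U1 33; go to E7.
At E7 the remaining stops are U1 24, L7 28; go to U1.
At U1 the remaining stops are L7 9; go to L7.
Return L7→00: 10.
Total = 9 + 15 + 23 + 24 + 9 + 10 = 90.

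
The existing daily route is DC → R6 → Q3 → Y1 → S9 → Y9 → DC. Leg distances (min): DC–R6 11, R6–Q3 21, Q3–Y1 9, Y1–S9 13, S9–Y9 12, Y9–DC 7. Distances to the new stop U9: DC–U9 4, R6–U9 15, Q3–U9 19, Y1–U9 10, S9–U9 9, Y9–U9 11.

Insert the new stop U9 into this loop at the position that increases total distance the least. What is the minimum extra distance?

Insertion cost between consecutive stops i–j is d(i,U9) + d(U9,j) − d(i,j):
  between DC and R6: 4 + 15 − 11 = 8
  between R6 and Q3: 15 + 19 − 21 = 13
  between Q3 and Y1: 19 + 10 − 9 = 20
  between Y1 and S9: 10 + 9 − 13 = 6
  between S9 and Y9: 9 + 11 − 12 = 8
  between Y9 and DC: 11 + 4 − 7 = 8
Cheapest insertion is between Y1 and S9, adding 6.
New total = 73 + 6 = 79.

Adding 6 min by placing U9 on the Y1–S9 leg.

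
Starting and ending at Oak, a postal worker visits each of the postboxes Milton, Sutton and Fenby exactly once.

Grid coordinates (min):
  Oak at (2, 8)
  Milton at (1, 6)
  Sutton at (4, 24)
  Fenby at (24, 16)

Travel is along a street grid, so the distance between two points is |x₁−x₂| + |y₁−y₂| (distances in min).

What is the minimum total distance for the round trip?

82 min — the shortest possible round trip.

There are 3 distinct closed tours to check (reversals are equivalent).
Oak → Milton → Sutton → Fenby → Oak: 3+21+28+30 = 82
Oak → Milton → Fenby → Sutton → Oak: 3+33+28+18 = 82
Oak → Sutton → Milton → Fenby → Oak: 18+21+33+30 = 102
The minimum is 82.
One optimal route: Oak → Milton → Sutton → Fenby → Oak (or its reverse).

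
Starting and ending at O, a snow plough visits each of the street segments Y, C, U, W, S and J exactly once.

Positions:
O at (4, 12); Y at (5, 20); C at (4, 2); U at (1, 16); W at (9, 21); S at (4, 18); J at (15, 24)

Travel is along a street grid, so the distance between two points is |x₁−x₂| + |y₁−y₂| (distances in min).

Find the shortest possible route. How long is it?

There are 360 distinct closed tours to check (reversals are equivalent).
O → Y → C → U → W → S → J → O: 9+19+17+13+8+17+23 = 106
O → Y → C → U → W → J → S → O: 9+19+17+13+9+17+6 = 90
O → Y → C → U → S → W → J → O: 9+19+17+5+8+9+23 = 90
O → Y → C → U → S → J → W → O: 9+19+17+5+17+9+14 = 90
O → Y → C → U → J → W → S → O: 9+19+17+22+9+8+6 = 90
O → Y → C → U → J → S → W → O: 9+19+17+22+17+8+14 = 106
O → Y → C → W → U → S → J → O: 9+19+24+13+5+17+23 = 110
O → Y → C → W → U → J → S → O: 9+19+24+13+22+17+6 = 110
… (352 more)
O → Y → W → J → S → U → C → O: 9+5+9+17+5+17+10 = 72  ← best
The minimum is 72.
One optimal route: O → Y → W → J → S → U → C → O (or its reverse).

72 min — the shortest possible round trip.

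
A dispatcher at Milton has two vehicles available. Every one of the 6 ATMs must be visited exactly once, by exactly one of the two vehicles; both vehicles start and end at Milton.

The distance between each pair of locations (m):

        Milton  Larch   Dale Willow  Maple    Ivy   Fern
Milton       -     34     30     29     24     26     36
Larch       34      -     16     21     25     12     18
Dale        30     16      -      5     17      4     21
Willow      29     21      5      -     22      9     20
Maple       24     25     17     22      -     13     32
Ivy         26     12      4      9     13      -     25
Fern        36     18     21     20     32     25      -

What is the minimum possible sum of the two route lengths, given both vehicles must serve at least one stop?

152 m — the smallest possible combined total.

Check every non-empty split of the stops between the two vehicles; for each half take its own optimal tour:
  {Larch} + {Dale, Willow, Maple, Ivy, Fern}: 68 + 102 = 170
  {Dale} + {Larch, Willow, Maple, Ivy, Fern}: 60 + 116 = 176
  {Larch, Dale} + {Willow, Maple, Ivy, Fern}: 80 + 102 = 182
  {Willow} + {Larch, Dale, Maple, Ivy, Fern}: 58 + 111 = 169
  {Larch, Willow} + {Dale, Maple, Ivy, Fern}: 84 + 98 = 182
  {Dale, Willow} + {Larch, Maple, Ivy, Fern}: 64 + 103 = 167
  … (31 splits in total)
  {Maple} + {Larch, Dale, Willow, Ivy, Fern}: 48 + 104 = 152  ← best
Best: vehicle 1 Milton → Maple → Milton = 48; vehicle 2 Milton → Willow → Dale → Ivy → Larch → Fern → Milton = 104; combined 152.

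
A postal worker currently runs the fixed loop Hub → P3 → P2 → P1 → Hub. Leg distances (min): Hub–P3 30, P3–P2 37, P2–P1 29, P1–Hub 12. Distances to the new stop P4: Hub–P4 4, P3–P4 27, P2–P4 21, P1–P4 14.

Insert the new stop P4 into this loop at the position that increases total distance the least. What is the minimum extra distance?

Insertion cost between consecutive stops i–j is d(i,P4) + d(P4,j) − d(i,j):
  between Hub and P3: 4 + 27 − 30 = 1
  between P3 and P2: 27 + 21 − 37 = 11
  between P2 and P1: 21 + 14 − 29 = 6
  between P1 and Hub: 14 + 4 − 12 = 6
Cheapest insertion is between Hub and P3, adding 1.
New total = 108 + 1 = 109.

+1 min — insert P4 between Hub and P3.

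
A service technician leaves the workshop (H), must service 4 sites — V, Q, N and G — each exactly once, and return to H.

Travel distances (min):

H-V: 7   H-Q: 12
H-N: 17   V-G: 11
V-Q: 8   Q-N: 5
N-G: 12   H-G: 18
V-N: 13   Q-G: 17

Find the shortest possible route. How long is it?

With 4 stops there are 4!/2 = 12 distinct round trips (a route and its reverse cost the same).
H - V - Q - N - G - H: 7+8+5+12+18 = 50
H - V - Q - G - N - H: 7+8+17+12+17 = 61
H - V - N - Q - G - H: 7+13+5+17+18 = 60
H - V - N - G - Q - H: 7+13+12+17+12 = 61
H - V - G - Q - N - H: 7+11+17+5+17 = 57
H - V - G - N - Q - H: 7+11+12+5+12 = 47
H - Q - V - N - G - H: 12+8+13+12+18 = 63
H - Q - V - G - N - H: 12+8+11+12+17 = 60
H - Q - N - V - G - H: 12+5+13+11+18 = 59
H - Q - G - V - N - H: 12+17+11+13+17 = 70
H - N - V - Q - G - H: 17+13+8+17+18 = 73
H - N - Q - V - G - H: 17+5+8+11+18 = 59
The minimum is 47.
One optimal route: H → V → G → N → Q → H (or its reverse).

Shortest round trip = 47 min.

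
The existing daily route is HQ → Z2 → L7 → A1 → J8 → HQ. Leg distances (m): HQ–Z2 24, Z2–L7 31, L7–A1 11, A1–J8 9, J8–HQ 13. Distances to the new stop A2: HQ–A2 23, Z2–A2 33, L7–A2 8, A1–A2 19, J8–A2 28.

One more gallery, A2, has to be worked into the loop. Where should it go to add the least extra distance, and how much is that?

Minimum extra distance: 10 m, inserting A2 between Z2 and L7.

Insertion cost between consecutive stops i–j is d(i,A2) + d(A2,j) − d(i,j):
  between HQ and Z2: 23 + 33 − 24 = 32
  between Z2 and L7: 33 + 8 − 31 = 10
  between L7 and A1: 8 + 19 − 11 = 16
  between A1 and J8: 19 + 28 − 9 = 38
  between J8 and HQ: 28 + 23 − 13 = 38
Cheapest insertion is between Z2 and L7, adding 10.
New total = 88 + 10 = 98.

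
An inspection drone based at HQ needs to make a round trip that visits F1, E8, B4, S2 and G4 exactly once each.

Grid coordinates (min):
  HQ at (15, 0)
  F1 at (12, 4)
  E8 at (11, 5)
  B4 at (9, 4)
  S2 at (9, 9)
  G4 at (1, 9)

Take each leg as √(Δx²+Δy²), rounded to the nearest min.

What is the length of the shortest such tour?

Minimum total distance: 34 min.

HQ-F1-E8-B4-S2-G4-HQ: 5+1+2+5+8+17 = 38
HQ-F1-E8-B4-G4-S2-HQ: 5+1+2+9+8+11 = 36
HQ-F1-E8-S2-B4-G4-HQ: 5+1+4+5+9+17 = 41
HQ-F1-E8-S2-G4-B4-HQ: 5+1+4+8+9+7 = 34
HQ-F1-E8-G4-B4-S2-HQ: 5+1+11+9+5+11 = 42
HQ-F1-E8-G4-S2-B4-HQ: 5+1+11+8+5+7 = 37
HQ-F1-B4-E8-S2-G4-HQ: 5+3+2+4+8+17 = 39
HQ-F1-B4-E8-G4-S2-HQ: 5+3+2+11+8+11 = 40
HQ-F1-B4-S2-E8-G4-HQ: 5+3+5+4+11+17 = 45
HQ-F1-B4-S2-G4-E8-HQ: 5+3+5+8+11+6 = 38
HQ-F1-B4-G4-E8-S2-HQ: 5+3+9+11+4+11 = 43
HQ-F1-B4-G4-S2-E8-HQ: 5+3+9+8+4+6 = 35
HQ-F1-S2-E8-B4-G4-HQ: 5+6+4+2+9+17 = 43
HQ-F1-S2-E8-G4-B4-HQ: 5+6+4+11+9+7 = 42
… (46 more)
The minimum is 34.
One optimal route: HQ → F1 → E8 → S2 → G4 → B4 → HQ (or its reverse).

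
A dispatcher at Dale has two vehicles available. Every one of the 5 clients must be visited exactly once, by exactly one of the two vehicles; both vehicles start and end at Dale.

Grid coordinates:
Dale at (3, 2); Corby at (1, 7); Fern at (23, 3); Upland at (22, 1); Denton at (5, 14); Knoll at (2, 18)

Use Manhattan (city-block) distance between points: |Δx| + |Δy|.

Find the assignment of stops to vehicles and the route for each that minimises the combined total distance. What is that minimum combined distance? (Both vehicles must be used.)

There are 2^4 − 1 = 15 ways to divide the 5 stops into two non-empty groups. For each, the best each vehicle can do is its own shortest tour through its group:
  {Corby} + {Fern, Upland, Denton, Knoll}: 14 + 76 = 90
  {Fern} + {Corby, Upland, Denton, Knoll}: 42 + 76 = 118
  {Corby, Fern} + {Upland, Denton, Knoll}: 54 + 74 = 128
  {Upland} + {Corby, Fern, Denton, Knoll}: 40 + 76 = 116
  {Corby, Upland} + {Fern, Denton, Knoll}: 54 + 74 = 128
  {Fern, Upland} + {Corby, Denton, Knoll}: 44 + 40 = 84
  … (15 splits in total)
Best: vehicle 1 Dale → Fern → Upland → Dale = 44; vehicle 2 Dale → Corby → Knoll → Denton → Dale = 40; combined 84.

84 — the smallest possible combined total.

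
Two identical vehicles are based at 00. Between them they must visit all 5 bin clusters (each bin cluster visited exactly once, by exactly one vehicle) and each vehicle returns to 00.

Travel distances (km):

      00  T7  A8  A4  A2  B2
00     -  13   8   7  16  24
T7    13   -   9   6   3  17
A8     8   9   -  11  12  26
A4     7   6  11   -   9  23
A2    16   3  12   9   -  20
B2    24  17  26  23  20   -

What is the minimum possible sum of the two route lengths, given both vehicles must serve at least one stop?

Check every non-empty split of the stops between the two vehicles; for each half take its own optimal tour:
  {T7} + {A8, A4, A2, B2}: 26 + 70 = 96
  {A8} + {T7, A4, A2, B2}: 16 + 60 = 76
  {T7, A8} + {A4, A2, B2}: 30 + 60 = 90
  {A4} + {T7, A8, A2, B2}: 14 + 64 = 78
  {T7, A4} + {A8, A2, B2}: 26 + 64 = 90
  {A8, A4} + {T7, A2, B2}: 26 + 60 = 86
  … (15 splits in total)
Best: vehicle 1 00 → A8 → 00 = 16; vehicle 2 00 → A4 → T7 → A2 → B2 → 00 = 60; combined 76.

Minimum combined distance: 76 km.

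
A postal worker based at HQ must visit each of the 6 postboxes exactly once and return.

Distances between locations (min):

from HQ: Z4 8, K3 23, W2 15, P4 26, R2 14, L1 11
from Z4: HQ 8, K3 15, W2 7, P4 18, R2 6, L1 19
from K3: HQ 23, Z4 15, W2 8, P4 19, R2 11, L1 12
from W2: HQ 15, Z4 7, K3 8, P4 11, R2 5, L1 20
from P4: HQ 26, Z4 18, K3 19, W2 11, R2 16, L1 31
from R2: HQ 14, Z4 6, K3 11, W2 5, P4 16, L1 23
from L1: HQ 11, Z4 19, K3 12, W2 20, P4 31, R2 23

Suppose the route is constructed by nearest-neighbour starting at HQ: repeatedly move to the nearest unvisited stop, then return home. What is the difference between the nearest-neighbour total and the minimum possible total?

The nearest-neighbour route is 24 min longer than optimal.

From HQ: Z4=8, L1=11, R2=14, W2=15, K3=23, P4=26 → choose Z4 (8).
From Z4: R2=6, W2=7, K3=15, P4=18, L1=19 → choose R2 (6).
From R2: W2=5, K3=11, P4=16, L1=23 → choose W2 (5).
From W2: K3=8, P4=11, L1=20 → choose K3 (8).
From K3: L1=12, P4=19 → choose L1 (12).
From L1: P4=31 → choose P4 (31).
NN route HQ → Z4 → R2 → W2 → K3 → L1 → P4 → HQ costs 96.
Optimal: HQ → Z4 → R2 → W2 → P4 → K3 → L1 → HQ costs 72 (by enumerating all 360 distinct tours).
Excess = 96 − 72 = 24.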